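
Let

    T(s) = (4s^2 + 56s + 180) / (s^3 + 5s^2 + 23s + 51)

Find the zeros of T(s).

s = -5, -9

Set the numerator to zero: 4s^2 + 56s + 180 = 0, i.e. 4·(s^2 + 14s + 45) = 0.
Factoring: (s + 5)(s + 9) = 0.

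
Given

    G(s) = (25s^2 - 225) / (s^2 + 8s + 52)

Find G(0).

G(0) = -225/52 ≈ -4.327

Set s = 0: G(0) = (-225) / (52) = -225/52.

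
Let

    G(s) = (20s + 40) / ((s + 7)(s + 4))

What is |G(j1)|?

|G(j1)| ≈ 1.534

Substitute s = j1: numerator = 40 + j20, denominator = 27 + j11.
|G(j1)| = |40 + j20| / |27 + j11| = 44.721 / 29.155 ≈ 1.534.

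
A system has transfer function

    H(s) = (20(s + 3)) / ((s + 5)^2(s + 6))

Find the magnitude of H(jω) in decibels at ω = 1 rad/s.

Substitute s = j1: numerator = 60 + j20, denominator = 134 + j84.
|H(j1)| = |60 + j20| / |134 + j84| = 63.246 / 158.15 ≈ 0.3999.
In decibels: 20·log₁₀(0.3999) ≈ -7.96 dB.

|H(j1)|_dB ≈ -7.96 dB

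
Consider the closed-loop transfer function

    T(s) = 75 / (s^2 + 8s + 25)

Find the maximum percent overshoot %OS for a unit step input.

%OS ≈ 1.52%

Comparing s^2 + 8s + 25 to s^2 + 2ζωₙs + ωₙ²: ωₙ = 5 rad/s and ζ = 8/(2·5) = 0.8.
%OS = 100·exp(−πζ/√(1−ζ²)) = 100·exp(−π·0.8/√(1−0.8²)) ≈ 1.52%.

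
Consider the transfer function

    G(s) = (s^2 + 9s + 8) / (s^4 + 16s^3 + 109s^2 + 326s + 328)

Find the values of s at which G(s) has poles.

The poles are the roots of the denominator s^4 + 16s^3 + 109s^2 + 326s + 328 = 0.
Trying s = -2: the polynomial evaluates to 0, so (s + 2) is a factor.
Dividing out leaves s^3 + 14s^2 + 81s + 164 = 0.
This factors further as (s^2 + 10s + 41)(s + 4) = 0.

s = -5 ± 4j, -2, -4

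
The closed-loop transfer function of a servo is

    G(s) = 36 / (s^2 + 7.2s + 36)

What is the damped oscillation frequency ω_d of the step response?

ω_d = 4.800 rad/s

Comparing s^2 + 7.2s + 36 to s^2 + 2ζωₙs + ωₙ²: ωₙ = 6 rad/s and ζ = 7.2/(2·6) = 0.6.
ζωₙ = 7.2/2 = 3.6, so ω_d = ωₙ√(1−ζ²) = √(ωₙ² − (ζωₙ)²) = √(36 − 3.6²) = √23.04 = 4.800 rad/s.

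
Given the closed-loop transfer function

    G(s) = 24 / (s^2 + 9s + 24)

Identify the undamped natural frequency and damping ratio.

Compare the denominator to the standard form s^2 + 2ζωₙs + ωₙ².
ωₙ² = 24, so ωₙ = √24 ≈ 4.899 rad/s.
2ζωₙ = 9, so ζ = 9/(2·√24) ≈ 0.9186.
With ζ = 0.9186 the response is underdamped.

ωₙ ≈ 4.899 rad/s, ζ ≈ 0.9186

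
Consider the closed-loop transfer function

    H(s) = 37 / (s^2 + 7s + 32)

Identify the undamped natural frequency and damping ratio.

Compare the denominator to the standard form s^2 + 2ζωₙs + ωₙ².
ωₙ² = 32, so ωₙ = √32 ≈ 5.657 rad/s.
2ζωₙ = 7, so ζ = 7/(2·√32) ≈ 0.6187.
With ζ = 0.6187 the response is underdamped.

ωₙ ≈ 5.657 rad/s, ζ ≈ 0.6187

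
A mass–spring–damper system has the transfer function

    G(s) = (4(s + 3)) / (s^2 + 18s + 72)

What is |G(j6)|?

|G(j6)| ≈ 0.2357

Substitute s = j6: numerator = 12 + j24, denominator = 36 + j108.
|G(j6)| = |12 + j24| / |36 + j108| = 26.833 / 113.84 ≈ 0.2357.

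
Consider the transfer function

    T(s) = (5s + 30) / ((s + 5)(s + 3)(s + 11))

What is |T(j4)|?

Substitute s = j4: numerator = 30 + j20, denominator = -139 + j348.
|T(j4)| = |30 + j20| / |-139 + j348| = 36.056 / 374.73 ≈ 0.09622.

|T(j4)| ≈ 0.09622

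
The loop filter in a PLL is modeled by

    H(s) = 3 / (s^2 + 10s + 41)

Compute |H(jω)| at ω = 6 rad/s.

|H(j6)| ≈ 0.04983

Substitute s = j6: numerator = 3, denominator = 5 + j60.
|H(j6)| = |3| / |5 + j60| = 3 / 60.208 ≈ 0.04983.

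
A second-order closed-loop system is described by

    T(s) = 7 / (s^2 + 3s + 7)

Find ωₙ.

Compare the denominator to the standard form s^2 + 2ζωₙs + ωₙ².
ωₙ² = 7, so ωₙ = √7 ≈ 2.646 rad/s.

ωₙ ≈ 2.646 rad/s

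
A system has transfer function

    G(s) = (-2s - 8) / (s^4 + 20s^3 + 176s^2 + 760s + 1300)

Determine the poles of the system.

The poles are the roots of the denominator s^4 + 20s^3 + 176s^2 + 760s + 1300 = 0.
No real roots exist; factor into two real quadratics: (s^2 + 10s + 50)(s^2 + 10s + 26) = 0.
Each quadratic gives a conjugate pair via the quadratic formula.

s = -5 ± 5j, -5 ± j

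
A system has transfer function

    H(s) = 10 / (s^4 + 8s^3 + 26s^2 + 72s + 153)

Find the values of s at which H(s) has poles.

The poles are the roots of the denominator s^4 + 8s^3 + 26s^2 + 72s + 153 = 0.
No real roots exist; factor into two real quadratics: (s^2 + 9)(s^2 + 8s + 17) = 0.
Each quadratic gives a conjugate pair via the quadratic formula.

s = 3j, -3j, -4 + j, -4 - j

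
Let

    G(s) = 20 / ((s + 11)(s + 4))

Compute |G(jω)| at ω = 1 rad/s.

Substitute s = j1: numerator = 20, denominator = 43 + j15.
|G(j1)| = |20| / |43 + j15| = 20 / 45.541 ≈ 0.4392.

|G(j1)| ≈ 0.4392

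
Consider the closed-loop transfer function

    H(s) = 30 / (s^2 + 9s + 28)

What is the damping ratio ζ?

Compare the denominator to the standard form s^2 + 2ζωₙs + ωₙ².
ωₙ² = 28, so ωₙ = √28 ≈ 5.292 rad/s.
2ζωₙ = 9, so ζ = 9/(2·√28) ≈ 0.8504.

ζ ≈ 0.8504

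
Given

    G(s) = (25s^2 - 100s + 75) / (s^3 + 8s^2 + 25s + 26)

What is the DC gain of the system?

Set s = 0: G(0) = (75) / (26) = 75/26.

G(0) = 75/26 ≈ 2.885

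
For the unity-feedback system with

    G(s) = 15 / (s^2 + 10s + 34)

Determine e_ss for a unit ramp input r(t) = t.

G(s) has no poles at the origin.
This is a Type 0 system; Kv = lim_{s→0} s·G(s) = 0, so the steady-state error for a ramp input is infinite.

e_ss = ∞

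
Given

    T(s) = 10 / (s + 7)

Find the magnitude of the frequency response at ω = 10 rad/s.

|T(j10)| ≈ 0.8192

Substitute s = j10: numerator = 10, denominator = 7 + j10.
|T(j10)| = |10| / |7 + j10| = 10 / 12.207 ≈ 0.8192.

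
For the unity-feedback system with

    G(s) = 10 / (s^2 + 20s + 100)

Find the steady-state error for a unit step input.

e_ss = 0.9091

G(s) has no poles at the origin.
This is a Type 0 system. Kp = lim_{s→0} G(s) = 10/100 = 1/10.
e_ss = 1/(1 + Kp) = 1/(1 + 1/10) = 10/11 ≈ 0.9091.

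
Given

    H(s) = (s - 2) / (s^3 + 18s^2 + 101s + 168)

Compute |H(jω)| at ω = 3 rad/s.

Substitute s = j3: numerator = -2 + j3, denominator = 6 + j276.
|H(j3)| = |-2 + j3| / |6 + j276| = 3.6056 / 276.07 ≈ 0.01306.

|H(j3)| ≈ 0.01306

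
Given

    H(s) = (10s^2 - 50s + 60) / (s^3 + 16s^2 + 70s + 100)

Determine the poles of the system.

s = -3 ± j, -10

The poles are the roots of the denominator s^3 + 16s^2 + 70s + 100 = 0.
Trying s = -10: the polynomial evaluates to 0, so (s + 10) is a factor.
Dividing out leaves s^2 + 6s + 10 = 0.
The quadratic formula then gives s = -3 ± 1j.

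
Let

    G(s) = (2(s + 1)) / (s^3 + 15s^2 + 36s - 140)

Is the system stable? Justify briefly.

The denominator s^3 + 15s^2 + 36s - 140 factors as (s + 10)(s + 7)(s - 2), giving poles at s = -10, -7, 2.
Since the pole(s) at s = 2 lie in the right half-plane, the system is unstable.

unstable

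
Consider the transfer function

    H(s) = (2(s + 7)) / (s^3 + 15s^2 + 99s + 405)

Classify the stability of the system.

stable

The denominator s^3 + 15s^2 + 99s + 405 factors as (s + 9)(s^2 + 6s + 45), giving poles at s = -9, -3 ± 6j.
Since all poles lie strictly in the left half-plane, the system is stable.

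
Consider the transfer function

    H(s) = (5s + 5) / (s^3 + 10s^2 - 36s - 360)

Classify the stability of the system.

unstable

The denominator s^3 + 10s^2 - 36s - 360 factors as (s + 6)(s + 10)(s - 6), giving poles at s = -6, -10, 6.
Since the pole(s) at s = 6 lie in the right half-plane, the system is unstable.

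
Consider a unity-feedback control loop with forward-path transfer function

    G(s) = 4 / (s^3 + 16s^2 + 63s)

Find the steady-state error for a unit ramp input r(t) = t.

e_ss = 15.75

G(s) has one pole at the origin.
This is a Type 1 system. Kv = lim_{s→0} s·G(s) = 4/63.
e_ss = 1/Kv = 1/(4/63) = 63/4 ≈ 15.75.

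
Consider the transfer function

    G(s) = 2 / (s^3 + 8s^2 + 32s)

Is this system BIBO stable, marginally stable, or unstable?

The denominator s^3 + 8s^2 + 32s factors as s(s^2 + 8s + 32), giving poles at s = 0, -4 + 4j, -4 - 4j.
Since the simple pole(s) at s = 0 lie on the jω-axis with none in the right half-plane, the system is marginally stable.

marginally stable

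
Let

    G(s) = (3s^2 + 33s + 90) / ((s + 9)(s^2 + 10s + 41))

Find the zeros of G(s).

s = -6, -5

Set the numerator to zero: 3s^2 + 33s + 90 = 0, i.e. 3·(s^2 + 11s + 30) = 0.
Factoring: (s + 6)(s + 5) = 0.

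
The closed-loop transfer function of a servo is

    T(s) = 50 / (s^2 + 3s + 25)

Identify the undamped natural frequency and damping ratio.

Compare the denominator to the standard form s^2 + 2ζωₙs + ωₙ².
ωₙ² = 25, so ωₙ = 5 rad/s.
2ζωₙ = 3, so ζ = 3/(2·5) = 0.3.
With ζ = 0.3 the response is underdamped.

ωₙ = 5 rad/s, ζ = 0.3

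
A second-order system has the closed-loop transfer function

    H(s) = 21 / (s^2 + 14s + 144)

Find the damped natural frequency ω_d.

ω_d ≈ 9.747 rad/s

Comparing s^2 + 14s + 144 to s^2 + 2ζωₙs + ωₙ²: ωₙ = 12 rad/s and ζ = 14/(2·12) ≈ 0.5833.
ζωₙ = 14/2 = 7, so ω_d = ωₙ√(1−ζ²) = √(ωₙ² − (ζωₙ)²) = √(144 − 7²) = √95 ≈ 9.747 rad/s.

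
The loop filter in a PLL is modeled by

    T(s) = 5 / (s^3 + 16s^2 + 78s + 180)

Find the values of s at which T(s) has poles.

The poles are the roots of the denominator s^3 + 16s^2 + 78s + 180 = 0.
Trying s = -10: the polynomial evaluates to 0, so (s + 10) is a factor.
Dividing out leaves s^2 + 6s + 18 = 0.
The quadratic formula then gives s = -3 ± 3j.

s = -3 ± 3j, -10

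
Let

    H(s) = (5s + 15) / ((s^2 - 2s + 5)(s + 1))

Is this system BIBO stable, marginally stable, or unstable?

The poles can be read from the denominator factors: s = 1 + 2j, 1 - 2j, -1.
Since the pole(s) at s = 1 + 2j, 1 - 2j lie in the right half-plane, the system is unstable.

unstable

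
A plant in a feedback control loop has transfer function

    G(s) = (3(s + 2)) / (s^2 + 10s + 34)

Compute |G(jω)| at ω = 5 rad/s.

|G(j5)| ≈ 0.3180

Substitute s = j5: numerator = 6 + j15, denominator = 9 + j50.
|G(j5)| = |6 + j15| / |9 + j50| = 16.155 / 50.804 ≈ 0.3180.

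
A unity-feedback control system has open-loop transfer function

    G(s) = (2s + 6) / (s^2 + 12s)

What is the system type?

Type 1

Factor s from the denominator: s^2 + 12s = s·(s + 12).
There is 1 pole at the origin, so the system is Type 1.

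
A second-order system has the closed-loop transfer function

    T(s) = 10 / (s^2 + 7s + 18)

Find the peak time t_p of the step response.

t_p ≈ 1.310 s

Comparing s^2 + 7s + 18 to s^2 + 2ζωₙs + ωₙ²: ωₙ = √18 ≈ 4.243 rad/s and ζ = 7/(2·√18) ≈ 0.8250.
ζωₙ = 7/2 = 3.5, so ω_d = ωₙ√(1−ζ²) = √(ωₙ² − (ζωₙ)²) = √(18 − 3.5²) = √5.75 ≈ 2.398 rad/s.
t_p = π/ω_d = π/2.398 ≈ 1.310 s.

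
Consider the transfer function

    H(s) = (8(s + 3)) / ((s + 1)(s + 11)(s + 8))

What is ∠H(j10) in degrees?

At s = j10: numerator = 24 + j80, denominator = -1912 + j70.
∠H = ∠num − ∠den = 73.301° − (177.90°) = -104.6°.

∠H(j10) ≈ -104.6°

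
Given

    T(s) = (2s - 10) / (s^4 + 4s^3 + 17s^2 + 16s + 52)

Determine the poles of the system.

s = ±2j, -2 ± 3j

The poles are the roots of the denominator s^4 + 4s^3 + 17s^2 + 16s + 52 = 0.
No real roots exist; factor into two real quadratics: (s^2 + 4)(s^2 + 4s + 13) = 0.
Each quadratic gives a conjugate pair via the quadratic formula.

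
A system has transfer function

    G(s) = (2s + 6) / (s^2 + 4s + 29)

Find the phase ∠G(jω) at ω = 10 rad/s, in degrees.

∠G(j10) ≈ -77.30°

At s = j10: numerator = 6 + j20, denominator = -71 + j40.
∠G = ∠num − ∠den = 73.301° − (150.60°) = -77.30°.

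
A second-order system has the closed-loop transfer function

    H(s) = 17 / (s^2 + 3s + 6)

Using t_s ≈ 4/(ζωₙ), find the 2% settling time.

t_s ≈ 2.667 s

Comparing s^2 + 3s + 6 to s^2 + 2ζωₙs + ωₙ²: ωₙ = √6 ≈ 2.449 rad/s and ζ = 3/(2·√6) ≈ 0.6124.
ζωₙ = 3/2 = 1.5, so t_s ≈ 4/(ζωₙ) = 4/1.5 ≈ 2.667 s.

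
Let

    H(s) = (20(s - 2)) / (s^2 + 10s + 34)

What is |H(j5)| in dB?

Substitute s = j5: numerator = -40 + j100, denominator = 9 + j50.
|H(j5)| = |-40 + j100| / |9 + j50| = 107.70 / 50.804 ≈ 2.120.
In decibels: 20·log₁₀(2.120) ≈ 6.53 dB.

|H(j5)|_dB ≈ 6.53 dB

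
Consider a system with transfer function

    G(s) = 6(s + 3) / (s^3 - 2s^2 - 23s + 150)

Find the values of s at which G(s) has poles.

s = 4 + 3j, 4 - 3j, -6

The poles are the roots of the denominator s^3 - 2s^2 - 23s + 150 = 0.
Trying s = -6: the polynomial evaluates to 0, so (s + 6) is a factor.
Dividing out leaves s^2 - 8s + 25 = 0.
The quadratic formula then gives s = 4 ± 3j.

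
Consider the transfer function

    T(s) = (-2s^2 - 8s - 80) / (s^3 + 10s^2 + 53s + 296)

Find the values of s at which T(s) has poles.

s = -1 + 6j, -1 - 6j, -8

The poles are the roots of the denominator s^3 + 10s^2 + 53s + 296 = 0.
Trying s = -8: the polynomial evaluates to 0, so (s + 8) is a factor.
Dividing out leaves s^2 + 2s + 37 = 0.
The quadratic formula then gives s = -1 ± 6j.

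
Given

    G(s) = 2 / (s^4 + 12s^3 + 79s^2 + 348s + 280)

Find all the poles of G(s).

s = -7, -2 ± 6j, -1

The poles are the roots of the denominator s^4 + 12s^3 + 79s^2 + 348s + 280 = 0.
Trying s = -7: the polynomial evaluates to 0, so (s + 7) is a factor.
Dividing out leaves s^3 + 5s^2 + 44s + 40 = 0.
This factors further as (s^2 + 4s + 40)(s + 1) = 0.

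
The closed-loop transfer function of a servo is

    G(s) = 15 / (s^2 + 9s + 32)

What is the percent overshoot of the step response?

%OS ≈ 1.62%

Comparing s^2 + 9s + 32 to s^2 + 2ζωₙs + ωₙ²: ωₙ = √32 ≈ 5.657 rad/s and ζ = 9/(2·√32) ≈ 0.7955.
%OS = 100·exp(−πζ/√(1−ζ²)) = 100·exp(−π·0.7955/√(1−0.7955²)) ≈ 1.62%.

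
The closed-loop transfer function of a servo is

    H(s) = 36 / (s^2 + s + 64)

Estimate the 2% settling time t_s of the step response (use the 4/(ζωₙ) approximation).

Comparing s^2 + s + 64 to s^2 + 2ζωₙs + ωₙ²: ωₙ = 8 rad/s and ζ = 1/(2·8) = 0.0625.
ζωₙ = 1/2 = 0.5, so t_s ≈ 4/(ζωₙ) = 4/0.5 = 8 s.

t_s ≈ 8 s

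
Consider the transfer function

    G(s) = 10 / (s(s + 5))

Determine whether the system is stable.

marginally stable

The poles can be read from the denominator factors: s = 0, -5.
Since the simple pole(s) at s = 0 lie on the jω-axis with none in the right half-plane, the system is marginally stable.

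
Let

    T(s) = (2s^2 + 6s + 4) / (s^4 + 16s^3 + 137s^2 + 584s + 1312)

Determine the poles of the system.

The poles are the roots of the denominator s^4 + 16s^3 + 137s^2 + 584s + 1312 = 0.
No real roots exist; factor into two real quadratics: (s^2 + 8s + 41)(s^2 + 8s + 32) = 0.
Each quadratic gives a conjugate pair via the quadratic formula.

s = -4 ± 5j, -4 ± 4j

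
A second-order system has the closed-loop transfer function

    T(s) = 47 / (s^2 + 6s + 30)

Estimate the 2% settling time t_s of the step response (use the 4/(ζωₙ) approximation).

t_s ≈ 1.333 s

Comparing s^2 + 6s + 30 to s^2 + 2ζωₙs + ωₙ²: ωₙ = √30 ≈ 5.477 rad/s and ζ = 6/(2·√30) ≈ 0.5477.
ζωₙ = 6/2 = 3, so t_s ≈ 4/(ζωₙ) = 4/3 ≈ 1.333 s.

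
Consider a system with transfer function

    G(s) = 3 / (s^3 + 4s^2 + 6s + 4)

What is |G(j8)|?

|G(j8)| ≈ 0.005682

Substitute s = j8: numerator = 3, denominator = -252 - j464.
|G(j8)| = |3| / |-252 - j464| = 3 / 528.02 ≈ 0.005682.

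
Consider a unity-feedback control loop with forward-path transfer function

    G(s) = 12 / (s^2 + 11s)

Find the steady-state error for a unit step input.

e_ss = 0

G(s) has one pole at the origin.
This is a Type 1 system; for a step input the steady-state error is zero.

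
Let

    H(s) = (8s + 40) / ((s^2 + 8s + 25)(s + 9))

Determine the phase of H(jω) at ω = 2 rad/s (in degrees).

At s = j2: numerator = 40 + j16, denominator = 157 + j186.
∠H = ∠num − ∠den = 21.801° − (49.833°) = -28.03°.

∠H(j2) ≈ -28.03°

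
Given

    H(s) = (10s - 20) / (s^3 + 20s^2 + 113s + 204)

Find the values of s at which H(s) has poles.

The poles are the roots of the denominator s^3 + 20s^2 + 113s + 204 = 0.
Trying s = -12: the polynomial evaluates to 0, so (s + 12) is a factor.
Dividing out leaves s^2 + 8s + 17 = 0.
The quadratic formula then gives s = -4 ± 1j.

s = -4 ± j, -12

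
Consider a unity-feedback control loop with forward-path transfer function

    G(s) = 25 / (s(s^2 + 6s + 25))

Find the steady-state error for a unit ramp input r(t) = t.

G(s) has one pole at the origin.
This is a Type 1 system. Kv = lim_{s→0} s·G(s) = 25/25 = 1.
e_ss = 1/Kv = 1/(1) = 1.

e_ss = 1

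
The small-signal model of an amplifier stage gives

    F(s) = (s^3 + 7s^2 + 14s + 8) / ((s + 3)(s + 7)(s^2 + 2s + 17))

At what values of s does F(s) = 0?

Set the numerator to zero: s^3 + 7s^2 + 14s + 8 = 0.
Factoring: (s + 1)(s + 2)(s + 4) = 0.

s = -1, -2, -4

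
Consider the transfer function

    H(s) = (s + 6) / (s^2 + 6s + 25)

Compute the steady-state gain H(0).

H(0) = 6/25 ≈ 0.2400

Set s = 0: H(0) = (6) / (25) = 6/25.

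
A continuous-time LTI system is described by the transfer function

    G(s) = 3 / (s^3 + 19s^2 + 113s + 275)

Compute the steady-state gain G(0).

G(0) = 3/275 ≈ 0.01091

Set s = 0: G(0) = (3) / (275) = 3/275.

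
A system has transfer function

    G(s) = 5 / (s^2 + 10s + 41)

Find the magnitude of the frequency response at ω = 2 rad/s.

Substitute s = j2: numerator = 5, denominator = 37 + j20.
|G(j2)| = |5| / |37 + j20| = 5 / 42.059 ≈ 0.1189.

|G(j2)| ≈ 0.1189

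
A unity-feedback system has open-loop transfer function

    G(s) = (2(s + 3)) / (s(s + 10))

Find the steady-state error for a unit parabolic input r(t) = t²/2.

G(s) has one pole at the origin.
This is a Type 1 system; Ka = lim_{s→0} s^2·G(s) = 0, so the steady-state error for a parabola input is infinite.

e_ss = ∞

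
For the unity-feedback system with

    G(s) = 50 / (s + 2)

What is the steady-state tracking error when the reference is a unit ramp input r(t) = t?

G(s) has no poles at the origin.
This is a Type 0 system; Kv = lim_{s→0} s·G(s) = 0, so the steady-state error for a ramp input is infinite.

e_ss = ∞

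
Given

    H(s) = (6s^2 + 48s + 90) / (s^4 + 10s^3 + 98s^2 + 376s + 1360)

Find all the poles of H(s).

s = -3 ± 5j, -2 ± 6j

The poles are the roots of the denominator s^4 + 10s^3 + 98s^2 + 376s + 1360 = 0.
No real roots exist; factor into two real quadratics: (s^2 + 6s + 34)(s^2 + 4s + 40) = 0.
Each quadratic gives a conjugate pair via the quadratic formula.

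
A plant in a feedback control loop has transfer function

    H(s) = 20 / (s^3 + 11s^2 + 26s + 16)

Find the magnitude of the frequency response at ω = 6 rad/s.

|H(j6)| ≈ 0.05199

Substitute s = j6: numerator = 20, denominator = -380 - j60.
|H(j6)| = |20| / |-380 - j60| = 20 / 384.71 ≈ 0.05199.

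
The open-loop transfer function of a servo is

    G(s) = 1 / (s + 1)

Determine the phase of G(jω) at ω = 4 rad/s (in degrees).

∠G(j4) ≈ -75.96°

At s = j4: numerator = 1, denominator = 1 + j4.
∠G = ∠num − ∠den = 0° − (75.964°) = -75.96°.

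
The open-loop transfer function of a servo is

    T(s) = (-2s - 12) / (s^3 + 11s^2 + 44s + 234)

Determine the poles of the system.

The poles are the roots of the denominator s^3 + 11s^2 + 44s + 234 = 0.
Trying s = -9: the polynomial evaluates to 0, so (s + 9) is a factor.
Dividing out leaves s^2 + 2s + 26 = 0.
The quadratic formula then gives s = -1 ± 5j.

s = -1 + 5j, -1 - 5j, -9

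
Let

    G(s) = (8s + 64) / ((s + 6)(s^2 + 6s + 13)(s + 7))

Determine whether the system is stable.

The poles can be read from the denominator factors: s = -6, -3 ± 2j, -7.
Since all poles lie strictly in the left half-plane, the system is stable.

stable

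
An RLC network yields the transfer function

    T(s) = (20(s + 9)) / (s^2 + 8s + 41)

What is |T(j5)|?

Substitute s = j5: numerator = 180 + j100, denominator = 16 + j40.
|T(j5)| = |180 + j100| / |16 + j40| = 205.91 / 43.081 ≈ 4.780.

|T(j5)| ≈ 4.780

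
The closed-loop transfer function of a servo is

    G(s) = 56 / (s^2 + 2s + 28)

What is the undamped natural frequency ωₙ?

Compare the denominator to the standard form s^2 + 2ζωₙs + ωₙ².
ωₙ² = 28, so ωₙ = √28 ≈ 5.292 rad/s.

ωₙ ≈ 5.292 rad/s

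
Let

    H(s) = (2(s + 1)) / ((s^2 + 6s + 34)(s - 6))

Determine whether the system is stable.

The poles can be read from the denominator factors: s = -3 + 5j, -3 - 5j, 6.
Since the pole(s) at s = 6 lie in the right half-plane, the system is unstable.

unstable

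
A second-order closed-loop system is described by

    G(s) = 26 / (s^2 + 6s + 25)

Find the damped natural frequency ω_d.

Comparing s^2 + 6s + 25 to s^2 + 2ζωₙs + ωₙ²: ωₙ = 5 rad/s and ζ = 6/(2·5) = 0.6.
ζωₙ = 6/2 = 3, so ω_d = ωₙ√(1−ζ²) = √(ωₙ² − (ζωₙ)²) = √(25 − 3²) = √16 = 4 rad/s.

ω_d = 4 rad/s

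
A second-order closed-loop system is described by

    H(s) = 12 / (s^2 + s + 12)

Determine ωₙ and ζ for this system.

Compare the denominator to the standard form s^2 + 2ζωₙs + ωₙ².
ωₙ² = 12, so ωₙ = √12 ≈ 3.464 rad/s.
2ζωₙ = 1, so ζ = 1/(2·√12) ≈ 0.1443.

ωₙ ≈ 3.464 rad/s, ζ ≈ 0.1443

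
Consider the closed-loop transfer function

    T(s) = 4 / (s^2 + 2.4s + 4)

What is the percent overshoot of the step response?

Comparing s^2 + 2.4s + 4 to s^2 + 2ζωₙs + ωₙ²: ωₙ = 2 rad/s and ζ = 2.4/(2·2) = 0.6.
%OS = 100·exp(−πζ/√(1−ζ²)) = 100·exp(−π·0.6/√(1−0.6²)) ≈ 9.48%.

%OS ≈ 9.48%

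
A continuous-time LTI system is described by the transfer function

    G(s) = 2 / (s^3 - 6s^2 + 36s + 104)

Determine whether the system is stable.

The denominator s^3 - 6s^2 + 36s + 104 factors as (s^2 - 8s + 52)(s + 2), giving poles at s = 4 ± 6j, -2.
Since the pole(s) at s = 4 + 6j, 4 - 6j lie in the right half-plane, the system is unstable.

unstable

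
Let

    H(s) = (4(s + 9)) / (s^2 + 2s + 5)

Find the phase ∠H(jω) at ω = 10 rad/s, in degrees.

At s = j10: numerator = 36 + j40, denominator = -95 + j20.
∠H = ∠num − ∠den = 48.013° − (168.11°) = -120.1°.

∠H(j10) ≈ -120.1°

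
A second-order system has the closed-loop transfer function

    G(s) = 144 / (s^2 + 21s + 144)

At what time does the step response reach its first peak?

t_p ≈ 0.5408 s

Comparing s^2 + 21s + 144 to s^2 + 2ζωₙs + ωₙ²: ωₙ = 12 rad/s and ζ = 21/(2·12) = 0.875.
ζωₙ = 21/2 = 10.5, so ω_d = ωₙ√(1−ζ²) = √(ωₙ² − (ζωₙ)²) = √(144 − 10.5²) = √33.75 ≈ 5.809 rad/s.
t_p = π/ω_d = π/5.809 ≈ 0.5408 s.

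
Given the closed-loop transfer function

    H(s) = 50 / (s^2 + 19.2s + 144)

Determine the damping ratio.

Compare the denominator to the standard form s^2 + 2ζωₙs + ωₙ².
ωₙ² = 144, so ωₙ = 12 rad/s.
2ζωₙ = 19.2, so ζ = 19.2/(2·12) = 0.8.

ζ = 0.8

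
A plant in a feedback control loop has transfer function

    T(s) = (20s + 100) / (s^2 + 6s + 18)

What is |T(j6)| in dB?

Substitute s = j6: numerator = 100 + j120, denominator = -18 + j36.
|T(j6)| = |100 + j120| / |-18 + j36| = 156.20 / 40.249 ≈ 3.881.
In decibels: 20·log₁₀(3.881) ≈ 11.8 dB.

|T(j6)|_dB ≈ 11.8 dB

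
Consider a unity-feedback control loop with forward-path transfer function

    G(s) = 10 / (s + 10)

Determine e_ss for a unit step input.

e_ss = 0.5000

G(s) has no poles at the origin.
This is a Type 0 system. Kp = lim_{s→0} G(s) = 10/10 = 1.
e_ss = 1/(1 + Kp) = 1/(1 + 1) = 1/2 ≈ 0.5000.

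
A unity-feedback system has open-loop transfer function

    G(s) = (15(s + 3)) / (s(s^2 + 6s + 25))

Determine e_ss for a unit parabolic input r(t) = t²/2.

e_ss = ∞

G(s) has one pole at the origin.
This is a Type 1 system; Ka = lim_{s→0} s^2·G(s) = 0, so the steady-state error for a parabola input is infinite.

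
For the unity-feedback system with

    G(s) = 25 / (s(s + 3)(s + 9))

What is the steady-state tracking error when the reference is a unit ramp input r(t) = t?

G(s) has one pole at the origin.
This is a Type 1 system. Kv = lim_{s→0} s·G(s) = 25/27.
e_ss = 1/Kv = 1/(25/27) = 27/25 ≈ 1.080.

e_ss = 1.080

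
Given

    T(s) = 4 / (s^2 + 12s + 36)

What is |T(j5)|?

Substitute s = j5: numerator = 4, denominator = 11 + j60.
|T(j5)| = |4| / |11 + j60| = 4 / 61 ≈ 0.06557.

|T(j5)| ≈ 0.06557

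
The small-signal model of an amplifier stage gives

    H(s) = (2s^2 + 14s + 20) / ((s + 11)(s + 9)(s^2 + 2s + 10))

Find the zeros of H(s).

Set the numerator to zero: 2s^2 + 14s + 20 = 0, i.e. 2·(s^2 + 7s + 10) = 0.
Factoring: (s + 5)(s + 2) = 0.

s = -5, -2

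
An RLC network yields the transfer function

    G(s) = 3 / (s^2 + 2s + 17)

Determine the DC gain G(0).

Set s = 0: G(0) = (3) / (17) = 3/17.

G(0) = 3/17 ≈ 0.1765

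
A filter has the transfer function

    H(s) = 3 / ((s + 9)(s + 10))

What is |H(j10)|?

|H(j10)| ≈ 0.01577

Substitute s = j10: numerator = 3, denominator = -10 + j190.
|H(j10)| = |3| / |-10 + j190| = 3 / 190.26 ≈ 0.01577.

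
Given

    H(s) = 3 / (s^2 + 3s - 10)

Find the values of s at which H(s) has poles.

s = -5, 2

The poles are the roots of the denominator s^2 + 3s - 10 = 0.
Factoring: (s + 5)(s - 2) = 0, so s = -5 and s = 2.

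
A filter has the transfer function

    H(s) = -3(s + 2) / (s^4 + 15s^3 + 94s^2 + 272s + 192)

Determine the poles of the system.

The poles are the roots of the denominator s^4 + 15s^3 + 94s^2 + 272s + 192 = 0.
Trying s = -6: the polynomial evaluates to 0, so (s + 6) is a factor.
Dividing out leaves s^3 + 9s^2 + 40s + 32 = 0.
This factors further as (s^2 + 8s + 32)(s + 1) = 0.

s = -4 + 4j, -4 - 4j, -6, -1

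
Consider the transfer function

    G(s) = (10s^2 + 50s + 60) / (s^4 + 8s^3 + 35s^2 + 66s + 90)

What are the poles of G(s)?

The poles are the roots of the denominator s^4 + 8s^3 + 35s^2 + 66s + 90 = 0.
No real roots exist; factor into two real quadratics: (s^2 + 2s + 5)(s^2 + 6s + 18) = 0.
Each quadratic gives a conjugate pair via the quadratic formula.

s = -1 + 2j, -1 - 2j, -3 + 3j, -3 - 3j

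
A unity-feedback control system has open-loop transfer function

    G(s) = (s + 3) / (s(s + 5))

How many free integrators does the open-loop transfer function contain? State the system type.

The denominator has 1 factor of s at the origin (free integrator), so this is a Type 1 system.

Type 1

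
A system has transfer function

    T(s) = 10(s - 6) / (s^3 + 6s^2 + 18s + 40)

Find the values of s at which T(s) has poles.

The poles are the roots of the denominator s^3 + 6s^2 + 18s + 40 = 0.
Trying s = -4: the polynomial evaluates to 0, so (s + 4) is a factor.
Dividing out leaves s^2 + 2s + 10 = 0.
The quadratic formula then gives s = -1 ± 3j.

s = -1 ± 3j, -4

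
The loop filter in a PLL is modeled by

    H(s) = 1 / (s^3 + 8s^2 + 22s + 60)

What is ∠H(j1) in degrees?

At s = j1: numerator = 1, denominator = 52 + j21.
∠H = ∠num − ∠den = 0° − (21.991°) = -21.99°.

∠H(j1) ≈ -21.99°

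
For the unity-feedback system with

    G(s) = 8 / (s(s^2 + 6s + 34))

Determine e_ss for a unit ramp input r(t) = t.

G(s) has one pole at the origin.
This is a Type 1 system. Kv = lim_{s→0} s·G(s) = 8/34 = 4/17.
e_ss = 1/Kv = 1/(4/17) = 17/4 ≈ 4.250.

e_ss = 4.250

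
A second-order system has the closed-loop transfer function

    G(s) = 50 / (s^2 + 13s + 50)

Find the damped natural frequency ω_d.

Comparing s^2 + 13s + 50 to s^2 + 2ζωₙs + ωₙ²: ωₙ = √50 ≈ 7.071 rad/s and ζ = 13/(2·√50) ≈ 0.9192.
ζωₙ = 13/2 = 6.5, so ω_d = ωₙ√(1−ζ²) = √(ωₙ² − (ζωₙ)²) = √(50 − 6.5²) = √7.75 ≈ 2.784 rad/s.

ω_d ≈ 2.784 rad/s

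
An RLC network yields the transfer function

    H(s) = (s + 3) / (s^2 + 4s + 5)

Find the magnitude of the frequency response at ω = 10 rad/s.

Substitute s = j10: numerator = 3 + j10, denominator = -95 + j40.
|H(j10)| = |3 + j10| / |-95 + j40| = 10.440 / 103.08 ≈ 0.1013.

|H(j10)| ≈ 0.1013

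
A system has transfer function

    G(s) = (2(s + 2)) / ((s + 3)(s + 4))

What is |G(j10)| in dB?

|G(j10)|_dB ≈ -14.8 dB

Substitute s = j10: numerator = 4 + j20, denominator = -88 + j70.
|G(j10)| = |4 + j20| / |-88 + j70| = 20.396 / 112.45 ≈ 0.1814.
In decibels: 20·log₁₀(0.1814) ≈ -14.8 dB.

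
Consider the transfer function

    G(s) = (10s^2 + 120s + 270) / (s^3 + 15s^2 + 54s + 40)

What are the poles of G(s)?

s = -1, -4, -10

The poles are the roots of the denominator s^3 + 15s^2 + 54s + 40 = 0.
Trying s = -1: the polynomial evaluates to 0, so (s + 1) is a factor.
Dividing out leaves s^2 + 14s + 40 = 0.
Factoring the quadratic: (s + 4)(s + 10) = 0.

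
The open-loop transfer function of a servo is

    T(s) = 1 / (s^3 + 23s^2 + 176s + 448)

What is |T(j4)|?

|T(j4)| ≈ 0.001550

Substitute s = j4: numerator = 1, denominator = 80 + j640.
|T(j4)| = |1| / |80 + j640| = 1 / 644.98 ≈ 0.001550.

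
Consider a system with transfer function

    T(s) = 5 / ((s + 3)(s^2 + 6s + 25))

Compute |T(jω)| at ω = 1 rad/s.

Substitute s = j1: numerator = 5, denominator = 66 + j42.
|T(j1)| = |5| / |66 + j42| = 5 / 78.230 ≈ 0.06391.

|T(j1)| ≈ 0.06391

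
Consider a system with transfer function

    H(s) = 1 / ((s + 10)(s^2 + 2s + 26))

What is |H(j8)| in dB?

|H(j8)|_dB ≈ -54.5 dB

Substitute s = j8: numerator = 1, denominator = -508 - j144.
|H(j8)| = |1| / |-508 - j144| = 1 / 528.02 ≈ 0.001894.
In decibels: 20·log₁₀(0.001894) ≈ -54.5 dB.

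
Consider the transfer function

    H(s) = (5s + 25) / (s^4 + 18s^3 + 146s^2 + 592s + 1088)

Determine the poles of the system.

The poles are the roots of the denominator s^4 + 18s^3 + 146s^2 + 592s + 1088 = 0.
No real roots exist; factor into two real quadratics: (s^2 + 8s + 32)(s^2 + 10s + 34) = 0.
Each quadratic gives a conjugate pair via the quadratic formula.

s = -4 ± 4j, -5 ± 3j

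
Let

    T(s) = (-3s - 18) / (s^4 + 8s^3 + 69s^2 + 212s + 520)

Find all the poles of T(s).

The poles are the roots of the denominator s^4 + 8s^3 + 69s^2 + 212s + 520 = 0.
No real roots exist; factor into two real quadratics: (s^2 + 4s + 13)(s^2 + 4s + 40) = 0.
Each quadratic gives a conjugate pair via the quadratic formula.

s = -2 ± 3j, -2 ± 6j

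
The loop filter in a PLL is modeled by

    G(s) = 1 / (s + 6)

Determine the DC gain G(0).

Set s = 0: G(0) = (1) / (6) = 1/6.

G(0) = 1/6 ≈ 0.1667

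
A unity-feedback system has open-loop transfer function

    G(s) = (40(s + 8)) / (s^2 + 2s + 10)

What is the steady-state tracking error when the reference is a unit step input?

G(s) has no poles at the origin.
This is a Type 0 system. Kp = lim_{s→0} G(s) = 320/10 = 32.
e_ss = 1/(1 + Kp) = 1/(1 + 32) = 1/33 ≈ 0.03030.

e_ss = 0.03030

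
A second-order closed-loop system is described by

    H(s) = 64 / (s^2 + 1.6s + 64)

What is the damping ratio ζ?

ζ = 0.1

Compare the denominator to the standard form s^2 + 2ζωₙs + ωₙ².
ωₙ² = 64, so ωₙ = 8 rad/s.
2ζωₙ = 1.6, so ζ = 1.6/(2·8) = 0.1.
With ζ = 0.1 the response is underdamped.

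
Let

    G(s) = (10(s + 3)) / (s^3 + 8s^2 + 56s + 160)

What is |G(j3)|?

Substitute s = j3: numerator = 30 + j30, denominator = 88 + j141.
|G(j3)| = |30 + j30| / |88 + j141| = 42.426 / 166.21 ≈ 0.2553.

|G(j3)| ≈ 0.2553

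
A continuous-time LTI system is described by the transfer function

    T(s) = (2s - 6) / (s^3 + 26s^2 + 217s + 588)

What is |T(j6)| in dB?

|T(j6)|_dB ≈ -38.6 dB

Substitute s = j6: numerator = -6 + j12, denominator = -348 + j1086.
|T(j6)| = |-6 + j12| / |-348 + j1086| = 13.416 / 1140.4 ≈ 0.01176.
In decibels: 20·log₁₀(0.01176) ≈ -38.6 dB.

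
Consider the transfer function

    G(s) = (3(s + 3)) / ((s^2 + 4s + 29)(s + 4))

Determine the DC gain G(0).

At s = 0 each factor (s + a) contributes a and each (s^2 + bs + c) contributes c.
G(0) = 3·(3) / ((29) · (4)) = 9/116 = 9/116.

G(0) = 9/116 ≈ 0.07759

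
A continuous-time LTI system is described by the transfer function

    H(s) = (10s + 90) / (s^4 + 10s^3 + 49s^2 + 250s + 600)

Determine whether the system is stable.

The denominator s^4 + 10s^3 + 49s^2 + 250s + 600 factors as (s^2 + 25)(s + 6)(s + 4), giving poles at s = ±5j, -6, -4.
Since the simple pole(s) at s = 5j, -5j lie on the jω-axis with none in the right half-plane, the system is marginally stable.

marginally stable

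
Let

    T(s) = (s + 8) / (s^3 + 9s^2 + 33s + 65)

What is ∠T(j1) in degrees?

∠T(j1) ≈ -22.62°

At s = j1: numerator = 8 + j1, denominator = 56 + j32.
∠T = ∠num − ∠den = 7.1250° − (29.745°) = -22.62°.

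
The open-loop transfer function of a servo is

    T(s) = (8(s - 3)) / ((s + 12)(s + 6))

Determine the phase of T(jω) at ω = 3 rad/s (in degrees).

∠T(j3) ≈ 94.40°

At s = j3: numerator = -24 + j24, denominator = 63 + j54.
∠T = ∠num − ∠den = 135° − (40.601°) = 94.40°.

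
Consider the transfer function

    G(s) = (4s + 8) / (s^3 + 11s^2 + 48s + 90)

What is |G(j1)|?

|G(j1)| ≈ 0.09730

Substitute s = j1: numerator = 8 + j4, denominator = 79 + j47.
|G(j1)| = |8 + j4| / |79 + j47| = 8.9443 / 91.924 ≈ 0.09730.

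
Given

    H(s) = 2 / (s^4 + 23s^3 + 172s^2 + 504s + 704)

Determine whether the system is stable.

The denominator s^4 + 23s^3 + 172s^2 + 504s + 704 factors as (s + 11)(s^2 + 4s + 8)(s + 8), giving poles at s = -11, -2 + 2j, -2 - 2j, -8.
Since all poles lie strictly in the left half-plane, the system is stable.

stable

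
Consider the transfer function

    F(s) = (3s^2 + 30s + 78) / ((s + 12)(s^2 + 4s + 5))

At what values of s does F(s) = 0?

Set the numerator to zero: 3s^2 + 30s + 78 = 0, i.e. 3·(s^2 + 10s + 26) = 0.
Factoring: (s^2 + 10s + 26) = 0.

s = -5 ± j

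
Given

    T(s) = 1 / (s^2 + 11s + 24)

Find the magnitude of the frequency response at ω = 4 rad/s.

Substitute s = j4: numerator = 1, denominator = 8 + j44.
|T(j4)| = |1| / |8 + j44| = 1 / 44.721 ≈ 0.02236.

|T(j4)| ≈ 0.02236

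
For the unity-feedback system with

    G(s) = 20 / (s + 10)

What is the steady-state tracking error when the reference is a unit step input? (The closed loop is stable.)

G(s) has no poles at the origin.
This is a Type 0 system. Kp = lim_{s→0} G(s) = 20/10 = 2.
e_ss = 1/(1 + Kp) = 1/(1 + 2) = 1/3 ≈ 0.3333.

e_ss = 0.3333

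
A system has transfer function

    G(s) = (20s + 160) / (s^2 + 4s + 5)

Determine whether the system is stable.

stable

The poles can be read from the denominator factors: s = -2 + j, -2 - j.
Since all poles lie strictly in the left half-plane, the system is stable.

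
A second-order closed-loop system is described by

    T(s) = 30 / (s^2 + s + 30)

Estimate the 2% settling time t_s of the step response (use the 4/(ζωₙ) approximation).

t_s ≈ 8 s

Comparing s^2 + s + 30 to s^2 + 2ζωₙs + ωₙ²: ωₙ = √30 ≈ 5.477 rad/s and ζ = 1/(2·√30) ≈ 0.09129.
ζωₙ = 1/2 = 0.5, so t_s ≈ 4/(ζωₙ) = 4/0.5 = 8 s.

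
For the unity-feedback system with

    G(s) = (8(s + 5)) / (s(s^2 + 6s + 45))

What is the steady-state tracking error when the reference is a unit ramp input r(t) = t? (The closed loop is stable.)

e_ss = 1.125

G(s) has one pole at the origin.
This is a Type 1 system. Kv = lim_{s→0} s·G(s) = 40/45 = 8/9.
e_ss = 1/Kv = 1/(8/9) = 9/8 ≈ 1.125.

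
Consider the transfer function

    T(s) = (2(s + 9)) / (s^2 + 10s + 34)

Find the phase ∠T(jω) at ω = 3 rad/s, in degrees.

At s = j3: numerator = 18 + j6, denominator = 25 + j30.
∠T = ∠num − ∠den = 18.435° − (50.194°) = -31.76°.

∠T(j3) ≈ -31.76°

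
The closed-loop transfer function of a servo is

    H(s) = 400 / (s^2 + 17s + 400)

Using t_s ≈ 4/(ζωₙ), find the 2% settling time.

t_s ≈ 0.4706 s

Comparing s^2 + 17s + 400 to s^2 + 2ζωₙs + ωₙ²: ωₙ = 20 rad/s and ζ = 17/(2·20) = 0.425.
ζωₙ = 17/2 = 8.5, so t_s ≈ 4/(ζωₙ) = 4/8.5 ≈ 0.4706 s.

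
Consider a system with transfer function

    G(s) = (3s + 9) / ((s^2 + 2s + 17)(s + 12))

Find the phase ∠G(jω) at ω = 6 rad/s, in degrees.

At s = j6: numerator = 9 + j18, denominator = -300 + j30.
∠G = ∠num − ∠den = 63.435° − (174.29°) = -110.9°.

∠G(j6) ≈ -110.9°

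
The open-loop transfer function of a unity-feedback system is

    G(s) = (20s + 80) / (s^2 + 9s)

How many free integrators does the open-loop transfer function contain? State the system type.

Factor s from the denominator: s^2 + 9s = s·(s + 9).
There is 1 pole at the origin, so the system is Type 1.

Type 1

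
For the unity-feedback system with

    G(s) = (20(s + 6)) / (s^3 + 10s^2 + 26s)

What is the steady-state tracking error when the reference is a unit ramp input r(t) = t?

e_ss = 0.2167

G(s) has one pole at the origin.
This is a Type 1 system. Kv = lim_{s→0} s·G(s) = 120/26 = 60/13.
e_ss = 1/Kv = 1/(60/13) = 13/60 ≈ 0.2167.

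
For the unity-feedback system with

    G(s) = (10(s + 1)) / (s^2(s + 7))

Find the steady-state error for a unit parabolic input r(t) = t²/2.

G(s) has 2 poles at the origin.
This is a Type 2 system. Ka = lim_{s→0} s^2·G(s) = 10/7.
e_ss = 1/Ka = 1/(10/7) = 7/10 ≈ 0.7000.

e_ss = 0.7000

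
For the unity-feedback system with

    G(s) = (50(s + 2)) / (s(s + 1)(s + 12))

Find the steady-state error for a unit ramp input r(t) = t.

G(s) has one pole at the origin.
This is a Type 1 system. Kv = lim_{s→0} s·G(s) = 100/12 = 25/3.
e_ss = 1/Kv = 1/(25/3) = 3/25 ≈ 0.1200.

e_ss = 0.1200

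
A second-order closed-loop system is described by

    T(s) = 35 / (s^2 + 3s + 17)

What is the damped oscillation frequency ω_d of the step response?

ω_d ≈ 3.841 rad/s

Comparing s^2 + 3s + 17 to s^2 + 2ζωₙs + ωₙ²: ωₙ = √17 ≈ 4.123 rad/s and ζ = 3/(2·√17) ≈ 0.3638.
ζωₙ = 3/2 = 1.5, so ω_d = ωₙ√(1−ζ²) = √(ωₙ² − (ζωₙ)²) = √(17 − 1.5²) = √14.75 ≈ 3.841 rad/s.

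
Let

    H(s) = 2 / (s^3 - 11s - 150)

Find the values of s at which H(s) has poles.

The poles are the roots of the denominator s^3 - 11s - 150 = 0.
Trying s = 6: the polynomial evaluates to 0, so (s - 6) is a factor.
Dividing out leaves s^2 + 6s + 25 = 0.
The quadratic formula then gives s = -3 ± 4j.

s = -3 + 4j, -3 - 4j, 6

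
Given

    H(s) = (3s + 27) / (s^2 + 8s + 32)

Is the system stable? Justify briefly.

stable

The denominator s^2 + 8s + 32 factors as (s^2 + 8s + 32), giving poles at s = -4 + 4j, -4 - 4j.
Since all poles lie strictly in the left half-plane, the system is stable.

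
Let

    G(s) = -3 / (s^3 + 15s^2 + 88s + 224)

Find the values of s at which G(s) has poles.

s = -7, -4 + 4j, -4 - 4j

The poles are the roots of the denominator s^3 + 15s^2 + 88s + 224 = 0.
Trying s = -7: the polynomial evaluates to 0, so (s + 7) is a factor.
Dividing out leaves s^2 + 8s + 32 = 0.
The quadratic formula then gives s = -4 ± 4j.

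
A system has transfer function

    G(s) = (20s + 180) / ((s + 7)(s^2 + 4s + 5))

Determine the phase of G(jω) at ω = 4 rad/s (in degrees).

At s = j4: numerator = 180 + j80, denominator = -141 + j68.
∠G = ∠num − ∠den = 23.962° − (154.25°) = -130.3°.

∠G(j4) ≈ -130.3°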